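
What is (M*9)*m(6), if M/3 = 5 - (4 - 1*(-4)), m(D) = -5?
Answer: 405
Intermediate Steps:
M = -9 (M = 3*(5 - (4 - 1*(-4))) = 3*(5 - (4 + 4)) = 3*(5 - 1*8) = 3*(5 - 8) = 3*(-3) = -9)
(M*9)*m(6) = -9*9*(-5) = -81*(-5) = 405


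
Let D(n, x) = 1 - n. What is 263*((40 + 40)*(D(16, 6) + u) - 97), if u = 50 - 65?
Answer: -656711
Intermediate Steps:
u = -15
263*((40 + 40)*(D(16, 6) + u) - 97) = 263*((40 + 40)*((1 - 1*16) - 15) - 97) = 263*(80*((1 - 16) - 15) - 97) = 263*(80*(-15 - 15) - 97) = 263*(80*(-30) - 97) = 263*(-2400 - 97) = 263*(-2497) = -656711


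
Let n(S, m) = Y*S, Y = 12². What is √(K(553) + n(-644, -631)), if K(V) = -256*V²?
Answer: 8*I*√1224685 ≈ 8853.2*I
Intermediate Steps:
Y = 144
n(S, m) = 144*S
√(K(553) + n(-644, -631)) = √(-256*553² + 144*(-644)) = √(-256*305809 - 92736) = √(-78287104 - 92736) = √(-78379840) = 8*I*√1224685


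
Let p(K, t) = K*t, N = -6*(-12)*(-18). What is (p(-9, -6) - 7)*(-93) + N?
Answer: -5667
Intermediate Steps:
N = -1296 (N = 72*(-18) = -1296)
(p(-9, -6) - 7)*(-93) + N = (-9*(-6) - 7)*(-93) - 1296 = (54 - 7)*(-93) - 1296 = 47*(-93) - 1296 = -4371 - 1296 = -5667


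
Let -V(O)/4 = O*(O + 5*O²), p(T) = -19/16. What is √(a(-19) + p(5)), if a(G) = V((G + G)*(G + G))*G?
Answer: √18309028740077/4 ≈ 1.0697e+6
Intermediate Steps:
p(T) = -19/16 (p(T) = -19*1/16 = -19/16)
V(O) = -4*O*(O + 5*O²)
a(G) = 16*G⁵*(-4 - 80*G²) (a(G) = (((G + G)*(G + G))²*(-4 - 20*(G + G)*(G + G)))*G = (((2*G)*(2*G))²*(-4 - 20*2*G*2*G))*G = ((4*G²)²*(-4 - 80*G²))*G = ((16*G⁴)*(-4 - 80*G²))*G = (16*G⁴*(-4 - 80*G²))*G = 16*G⁵*(-4 - 80*G²))
√(a(-19) + p(5)) = √((-19)⁵*(-64 - 1280*(-19)²) - 19/16) = √(-2476099*(-64 - 1280*361) - 19/16) = √(-2476099*(-64 - 462080) - 19/16) = √(-2476099*(-462144) - 19/16) = √(1144314296256 - 19/16) = √(18309028740077/16) = √18309028740077/4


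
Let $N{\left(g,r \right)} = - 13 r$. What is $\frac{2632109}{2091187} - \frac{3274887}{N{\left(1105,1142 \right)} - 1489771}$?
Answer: $\frac{3602905689374}{1048811836793} \approx 3.4352$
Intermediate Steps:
$\frac{2632109}{2091187} - \frac{3274887}{N{\left(1105,1142 \right)} - 1489771} = \frac{2632109}{2091187} - \frac{3274887}{\left(-13\right) 1142 - 1489771} = 2632109 \cdot \frac{1}{2091187} - \frac{3274887}{-14846 - 1489771} = \frac{2632109}{2091187} - \frac{3274887}{-1504617} = \frac{2632109}{2091187} - - \frac{1091629}{501539} = \frac{2632109}{2091187} + \frac{1091629}{501539} = \frac{3602905689374}{1048811836793}$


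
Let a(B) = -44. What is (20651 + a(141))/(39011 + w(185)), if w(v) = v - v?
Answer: 20607/39011 ≈ 0.52824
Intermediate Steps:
w(v) = 0
(20651 + a(141))/(39011 + w(185)) = (20651 - 44)/(39011 + 0) = 20607/39011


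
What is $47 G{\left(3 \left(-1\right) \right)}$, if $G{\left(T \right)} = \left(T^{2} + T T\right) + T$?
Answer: $705$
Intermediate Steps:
$G{\left(T \right)} = T + 2 T^{2}$ ($G{\left(T \right)} = \left(T^{2} + T^{2}\right) + T = 2 T^{2} + T = T + 2 T^{2}$)
$47 G{\left(3 \left(-1\right) \right)} = 47 \cdot 3 \left(-1\right) \left(1 + 2 \cdot 3 \left(-1\right)\right) = 47 \left(- 3 \left(1 + 2 \left(-3\right)\right)\right) = 47 \left(- 3 \left(1 - 6\right)\right) = 47 \left(\left(-3\right) \left(-5\right)\right) = 47 \cdot 15 = 705$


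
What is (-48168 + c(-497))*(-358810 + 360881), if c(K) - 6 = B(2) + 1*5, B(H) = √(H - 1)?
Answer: -99731076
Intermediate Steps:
B(H) = √(-1 + H)
c(K) = 12 (c(K) = 6 + (√(-1 + 2) + 1*5) = 6 + (√1 + 5) = 6 + (1 + 5) = 6 + 6 = 12)
(-48168 + c(-497))*(-358810 + 360881) = (-48168 + 12)*(-358810 + 360881) = -48156*2071 = -99731076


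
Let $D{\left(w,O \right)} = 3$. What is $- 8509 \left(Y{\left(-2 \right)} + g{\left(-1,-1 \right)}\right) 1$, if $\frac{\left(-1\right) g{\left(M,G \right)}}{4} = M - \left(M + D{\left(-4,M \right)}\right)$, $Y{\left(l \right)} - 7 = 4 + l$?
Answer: $-178689$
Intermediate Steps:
$Y{\left(l \right)} = 11 + l$ ($Y{\left(l \right)} = 7 + \left(4 + l\right) = 11 + l$)
$g{\left(M,G \right)} = 12$ ($g{\left(M,G \right)} = - 4 \left(M - \left(M + 3\right)\right) = - 4 \left(M - \left(3 + M\right)\right) = \left(-4\right) \left(-3\right) = 12$)
$- 8509 \left(Y{\left(-2 \right)} + g{\left(-1,-1 \right)}\right) 1 = - 8509 \left(\left(11 - 2\right) + 12\right) 1 = - 8509 \left(9 + 12\right) 1 = - 8509 \cdot 21 \cdot 1 = \left(-8509\right) 21 = -178689$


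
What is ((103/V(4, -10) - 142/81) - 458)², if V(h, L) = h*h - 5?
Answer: 161039282209/793881 ≈ 2.0285e+5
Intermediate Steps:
V(h, L) = -5 + h² (V(h, L) = h² - 5 = -5 + h²)
((103/V(4, -10) - 142/81) - 458)² = ((103/(-5 + 4²) - 142/81) - 458)² = ((103/(-5 + 16) - 142*1/81) - 458)² = ((103/11 - 142/81) - 458)² = (6781/891 - 458)² = (-401297/891)² = 161039282209/793881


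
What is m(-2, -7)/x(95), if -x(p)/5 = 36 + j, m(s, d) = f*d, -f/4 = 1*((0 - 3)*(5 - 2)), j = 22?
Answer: 126/145 ≈ 0.86897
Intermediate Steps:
f = 36 (f = -4*(0 - 3)*(5 - 2) = -4*(-3*3) = -4*(-9) = 36)
m(s, d) = 36*d
x(p) = -290 (x(p) = -5*(36 + 22) = -5*58 = -290)
m(-2, -7)/x(95) = (36*(-7))/(-290) = -252*(-1/290) = 126/145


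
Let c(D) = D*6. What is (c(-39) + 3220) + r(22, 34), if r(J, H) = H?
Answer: 3020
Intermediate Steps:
c(D) = 6*D
(c(-39) + 3220) + r(22, 34) = (6*(-39) + 3220) + 34 = (-234 + 3220) + 34 = 2986 + 34 = 3020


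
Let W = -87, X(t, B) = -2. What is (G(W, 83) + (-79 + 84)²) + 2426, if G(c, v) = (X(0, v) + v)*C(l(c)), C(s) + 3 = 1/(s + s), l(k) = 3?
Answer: 4443/2 ≈ 2221.5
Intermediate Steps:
C(s) = -3 + 1/(2*s) (C(s) = -3 + 1/(s + s) = -3 + 1/(2*s))
G(c, v) = 17/3 - 17*v/6 (G(c, v) = (-2 + v)*(-3 + (½)/3) = (-2 + v)*(-3 + (½)*(⅓)) = (-2 + v)*(-3 + ⅙) = (-2 + v)*(-17/6) = 17/3 - 17*v/6)
(G(W, 83) + (-79 + 84)²) + 2426 = ((17/3 - 17/6*83) + (-79 + 84)²) + 2426 = ((17/3 - 1411/6) + 5²) + 2426 = (-459/2 + 25) + 2426 = -409/2 + 2426 = 4443/2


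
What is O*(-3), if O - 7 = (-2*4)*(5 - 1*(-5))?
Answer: 219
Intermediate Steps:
O = -73 (O = 7 + (-2*4)*(5 - 1*(-5)) = 7 - 8*(5 + 5) = 7 - 8*10 = 7 - 80 = -73)
O*(-3) = -73*(-3) = 219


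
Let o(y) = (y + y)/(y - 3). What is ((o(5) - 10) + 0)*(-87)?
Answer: 435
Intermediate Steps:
o(y) = 2*y/(-3 + y) (o(y) = (2*y)/(-3 + y) = 2*y/(-3 + y))
((o(5) - 10) + 0)*(-87) = ((2*5/(-3 + 5) - 10) + 0)*(-87) = ((2*5/2 - 10) + 0)*(-87) = ((2*5*(1/2) - 10) + 0)*(-87) = ((5 - 10) + 0)*(-87) = (-5 + 0)*(-87) = -5*(-87) = 435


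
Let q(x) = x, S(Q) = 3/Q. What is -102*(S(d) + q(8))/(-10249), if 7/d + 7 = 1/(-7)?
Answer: 24684/502201 ≈ 0.049152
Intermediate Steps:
d = -49/50 (d = 7/(-7 + 1/(-7)) = 7/(-7 - 1/7) = 7/(-50/7) = 7*(-7/50) = -49/50 ≈ -0.98000)
-102*(S(d) + q(8))/(-10249) = -102*(3/(-49/50) + 8)/(-10249) = -102*(3*(-50/49) + 8)*(-1/10249) = -102*(-150/49 + 8)*(-1/10249) = -102*242/49*(-1/10249) = -24684/49*(-1/10249) = 24684/502201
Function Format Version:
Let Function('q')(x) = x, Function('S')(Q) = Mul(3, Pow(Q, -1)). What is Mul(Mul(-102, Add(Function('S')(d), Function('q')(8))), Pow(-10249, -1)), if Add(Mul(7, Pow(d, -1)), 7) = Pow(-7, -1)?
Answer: Rational(24684, 502201) ≈ 0.049152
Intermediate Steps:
d = Rational(-49, 50) (d = Mul(7, Pow(Add(-7, Pow(-7, -1)), -1)) = Mul(7, Pow(Add(-7, Rational(-1, 7)), -1)) = Mul(7, Pow(Rational(-50, 7), -1)) = Mul(7, Rational(-7, 50)) = Rational(-49, 50) ≈ -0.98000)
Mul(Mul(-102, Add(Function('S')(d), Function('q')(8))), Pow(-10249, -1)) = Mul(Mul(-102, Add(Mul(3, Pow(Rational(-49, 50), -1)), 8)), Pow(-10249, -1)) = Mul(Mul(-102, Add(Mul(3, Rational(-50, 49)), 8)), Rational(-1, 10249)) = Mul(Mul(-102, Add(Rational(-150, 49), 8)), Rational(-1, 10249)) = Mul(Mul(-102, Rational(242, 49)), Rational(-1, 10249)) = Mul(Rational(-24684, 49), Rational(-1, 10249)) = Rational(24684, 502201)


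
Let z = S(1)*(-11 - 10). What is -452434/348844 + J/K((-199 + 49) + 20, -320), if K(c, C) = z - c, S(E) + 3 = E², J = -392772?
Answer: -17136746777/7500146 ≈ -2284.9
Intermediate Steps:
S(E) = -3 + E²
z = 42 (z = (-3 + 1²)*(-11 - 10) = (-3 + 1)*(-21) = -2*(-21) = 42)
K(c, C) = 42 - c
-452434/348844 + J/K((-199 + 49) + 20, -320) = -452434/348844 - 392772/(42 - ((-199 + 49) + 20)) = -452434*1/348844 - 392772/(42 - (-150 + 20)) = -226217/174422 - 392772/(42 - 1*(-130)) = -226217/174422 - 392772/(42 + 130) = -226217/174422 - 392772/172 = -226217/174422 - 392772*1/172 = -226217/174422 - 98193/43 = -17136746777/7500146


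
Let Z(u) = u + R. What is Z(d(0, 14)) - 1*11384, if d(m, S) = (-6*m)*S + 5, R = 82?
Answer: -11297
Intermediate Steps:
d(m, S) = 5 - 6*S*m (d(m, S) = -6*S*m + 5 = 5 - 6*S*m)
Z(u) = 82 + u (Z(u) = u + 82 = 82 + u)
Z(d(0, 14)) - 1*11384 = (82 + (5 - 6*14*0)) - 1*11384 = (82 + (5 + 0)) - 11384 = (82 + 5) - 11384 = 87 - 11384 = -11297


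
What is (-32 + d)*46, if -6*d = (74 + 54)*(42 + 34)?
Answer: -228160/3 ≈ -76053.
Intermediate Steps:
d = -4864/3 (d = -(74 + 54)*(42 + 34)/6 = -64*76/3 = -⅙*9728 = -4864/3 ≈ -1621.3)
(-32 + d)*46 = (-32 - 4864/3)*46 = -4960/3*46 = -228160/3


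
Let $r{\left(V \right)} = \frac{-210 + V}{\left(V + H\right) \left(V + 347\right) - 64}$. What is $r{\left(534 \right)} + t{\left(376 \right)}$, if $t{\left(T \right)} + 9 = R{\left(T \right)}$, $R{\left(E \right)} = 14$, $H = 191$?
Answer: $\frac{1064543}{212887} \approx 5.0005$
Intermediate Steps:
$t{\left(T \right)} = 5$ ($t{\left(T \right)} = -9 + 14 = 5$)
$r{\left(V \right)} = \frac{-210 + V}{-64 + \left(191 + V\right) \left(347 + V\right)}$ ($r{\left(V \right)} = \frac{-210 + V}{\left(V + 191\right) \left(V + 347\right) - 64} = \frac{-210 + V}{\left(191 + V\right) \left(347 + V\right) - 64} = \frac{-210 + V}{-64 + \left(191 + V\right) \left(347 + V\right)}$)
$r{\left(534 \right)} + t{\left(376 \right)} = \frac{-210 + 534}{66213 + 534^{2} + 538 \cdot 534} + 5 = \frac{1}{66213 + 285156 + 287292} \cdot 324 + 5 = \frac{1}{638661} \cdot 324 + 5 = \frac{108}{212887} + 5 = \frac{1064543}{212887}$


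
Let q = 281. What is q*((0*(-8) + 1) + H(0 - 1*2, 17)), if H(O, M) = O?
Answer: -281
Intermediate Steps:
q*((0*(-8) + 1) + H(0 - 1*2, 17)) = 281*((0*(-8) + 1) + (0 - 1*2)) = 281*((0 + 1) + (0 - 2)) = 281*(1 - 2) = 281*(-1) = -281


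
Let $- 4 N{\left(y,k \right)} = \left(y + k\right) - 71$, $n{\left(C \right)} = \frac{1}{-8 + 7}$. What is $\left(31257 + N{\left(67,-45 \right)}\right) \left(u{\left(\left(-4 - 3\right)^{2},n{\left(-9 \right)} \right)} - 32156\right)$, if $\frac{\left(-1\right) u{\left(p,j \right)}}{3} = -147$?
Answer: $- \frac{3966817055}{4} \approx -9.917 \cdot 10^{8}$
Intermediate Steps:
$n{\left(C \right)} = -1$ ($n{\left(C \right)} = \frac{1}{-1} = -1$)
$u{\left(p,j \right)} = 441$ ($u{\left(p,j \right)} = \left(-3\right) \left(-147\right) = 441$)
$N{\left(y,k \right)} = \frac{71}{4} - \frac{k}{4} - \frac{y}{4}$ ($N{\left(y,k \right)} = - \frac{\left(y + k\right) - 71}{4} = - \frac{\left(k + y\right) - 71}{4} = - \frac{-71 + k + y}{4} = \frac{71}{4} - \frac{k}{4} - \frac{y}{4}$)
$\left(31257 + N{\left(67,-45 \right)}\right) \left(u{\left(\left(-4 - 3\right)^{2},n{\left(-9 \right)} \right)} - 32156\right) = \left(31257 - - \frac{49}{4}\right) \left(441 - 32156\right) = \left(31257 + \left(\frac{71}{4} + \frac{45}{4} - \frac{67}{4}\right)\right) \left(-31715\right) = \left(31257 + \frac{49}{4}\right) \left(-31715\right) = \frac{125077}{4} \left(-31715\right) = - \frac{3966817055}{4}$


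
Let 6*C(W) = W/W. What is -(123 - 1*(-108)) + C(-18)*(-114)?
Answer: -250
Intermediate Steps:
C(W) = ⅙ (C(W) = (W/W)/6 = (⅙)*1 = ⅙)
-(123 - 1*(-108)) + C(-18)*(-114) = -(123 - 1*(-108)) + (⅙)*(-114) = -(123 + 108) - 19 = -1*231 - 19 = -231 - 19 = -250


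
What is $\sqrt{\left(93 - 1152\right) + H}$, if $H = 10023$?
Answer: $6 \sqrt{249} \approx 94.678$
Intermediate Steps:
$\sqrt{\left(93 - 1152\right) + H} = \sqrt{\left(93 - 1152\right) + 10023} = \sqrt{-1059 + 10023} = \sqrt{8964} = 6 \sqrt{249}$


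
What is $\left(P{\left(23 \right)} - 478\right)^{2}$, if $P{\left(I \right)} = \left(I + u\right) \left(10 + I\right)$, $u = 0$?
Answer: $78961$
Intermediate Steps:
$P{\left(I \right)} = I \left(10 + I\right)$ ($P{\left(I \right)} = \left(I + 0\right) \left(10 + I\right) = I \left(10 + I\right)$)
$\left(P{\left(23 \right)} - 478\right)^{2} = \left(23 \left(10 + 23\right) - 478\right)^{2} = \left(23 \cdot 33 - 478\right)^{2} = \left(759 - 478\right)^{2} = 281^{2} = 78961$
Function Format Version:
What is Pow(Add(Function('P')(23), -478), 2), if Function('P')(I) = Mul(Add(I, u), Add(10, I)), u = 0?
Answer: 78961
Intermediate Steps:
Function('P')(I) = Mul(I, Add(10, I)) (Function('P')(I) = Mul(Add(I, 0), Add(10, I)) = Mul(I, Add(10, I)))
Pow(Add(Function('P')(23), -478), 2) = Pow(Add(Mul(23, Add(10, 23)), -478), 2) = Pow(Add(Mul(23, 33), -478), 2) = Pow(Add(759, -478), 2) = Pow(281, 2) = 78961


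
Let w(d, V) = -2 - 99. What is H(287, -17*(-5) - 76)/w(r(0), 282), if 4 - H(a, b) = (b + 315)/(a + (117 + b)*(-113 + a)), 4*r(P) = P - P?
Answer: -88520/2243311 ≈ -0.039460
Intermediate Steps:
r(P) = 0 (r(P) = (P - P)/4 = (¼)*0 = 0)
w(d, V) = -101
H(a, b) = 4 - (315 + b)/(a + (-113 + a)*(117 + b)) (H(a, b) = 4 - (b + 315)/(a + (117 + b)*(-113 + a)) = 4 - (315 + b)/(a + (-113 + a)*(117 + b)))
H(287, -17*(-5) - 76)/w(r(0), 282) = ((-53199 - 453*(-17*(-5) - 76) + 472*287 + 4*287*(-17*(-5) - 76))/(-13221 - 113*(-17*(-5) - 76) + 118*287 + 287*(-17*(-5) - 76)))/(-101) = ((-53199 - 453*(85 - 76) + 135464 + 4*287*(85 - 76))/(-13221 - 113*(85 - 76) + 33866 + 287*(85 - 76)))*(-1/101) = ((-53199 - 453*9 + 135464 + 4*287*9)/(-13221 - 113*9 + 33866 + 287*9))*(-1/101) = ((-53199 - 4077 + 135464 + 10332)/(-13221 - 1017 + 33866 + 2583))*(-1/101) = (88520/22211)*(-1/101) = -88520/2243311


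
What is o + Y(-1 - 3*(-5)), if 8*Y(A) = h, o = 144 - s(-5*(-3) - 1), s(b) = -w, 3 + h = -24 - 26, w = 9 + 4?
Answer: 1203/8 ≈ 150.38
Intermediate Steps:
w = 13
h = -53 (h = -3 + (-24 - 26) = -3 - 50 = -53)
s(b) = -13 (s(b) = -1*13 = -13)
o = 157 (o = 144 - 1*(-13) = 144 + 13 = 157)
Y(A) = -53/8 (Y(A) = (1/8)*(-53) = -53/8)
o + Y(-1 - 3*(-5)) = 157 - 53/8 = 1203/8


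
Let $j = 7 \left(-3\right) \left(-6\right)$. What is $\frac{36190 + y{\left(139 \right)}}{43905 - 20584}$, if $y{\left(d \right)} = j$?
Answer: $\frac{36316}{23321} \approx 1.5572$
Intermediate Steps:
$j = 126$ ($j = \left(-21\right) \left(-6\right) = 126$)
$y{\left(d \right)} = 126$
$\frac{36190 + y{\left(139 \right)}}{43905 - 20584} = \frac{36190 + 126}{43905 - 20584} = \frac{36316}{23321}$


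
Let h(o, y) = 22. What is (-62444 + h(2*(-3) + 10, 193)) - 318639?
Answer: -381061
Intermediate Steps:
(-62444 + h(2*(-3) + 10, 193)) - 318639 = (-62444 + 22) - 318639 = -62422 - 318639 = -381061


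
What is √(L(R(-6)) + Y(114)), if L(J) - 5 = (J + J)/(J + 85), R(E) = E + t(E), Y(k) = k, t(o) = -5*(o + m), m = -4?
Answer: √1991631/129 ≈ 10.940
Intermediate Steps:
t(o) = 20 - 5*o (t(o) = -5*(o - 4) = -5*(-4 + o) = 20 - 5*o)
R(E) = 20 - 4*E (R(E) = E + (20 - 5*E) = 20 - 4*E)
L(J) = 5 + 2*J/(85 + J) (L(J) = 5 + (J + J)/(J + 85) = 5 + (2*J)/(85 + J) = 5 + 2*J/(85 + J))
√(L(R(-6)) + Y(114)) = √((425 + 7*(20 - 4*(-6)))/(85 + (20 - 4*(-6))) + 114) = √((425 + 7*(20 + 24))/(85 + (20 + 24)) + 114) = √((425 + 7*44)/(85 + 44) + 114) = √((425 + 308)/129 + 114) = √((1/129)*733 + 114) = √(733/129 + 114) = √(15439/129) = √1991631/129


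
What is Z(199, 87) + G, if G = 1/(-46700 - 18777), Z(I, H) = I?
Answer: 13029922/65477 ≈ 199.00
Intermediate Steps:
G = -1/65477 (G = 1/(-65477) = -1/65477 ≈ -1.5273e-5)
Z(199, 87) + G = 199 - 1/65477 = 13029922/65477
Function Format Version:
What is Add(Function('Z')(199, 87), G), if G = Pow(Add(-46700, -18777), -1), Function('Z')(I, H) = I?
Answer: Rational(13029922, 65477) ≈ 199.00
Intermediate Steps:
G = Rational(-1, 65477) (G = Pow(-65477, -1) = Rational(-1, 65477) ≈ -1.5273e-5)
Add(Function('Z')(199, 87), G) = Add(199, Rational(-1, 65477)) = Rational(13029922, 65477)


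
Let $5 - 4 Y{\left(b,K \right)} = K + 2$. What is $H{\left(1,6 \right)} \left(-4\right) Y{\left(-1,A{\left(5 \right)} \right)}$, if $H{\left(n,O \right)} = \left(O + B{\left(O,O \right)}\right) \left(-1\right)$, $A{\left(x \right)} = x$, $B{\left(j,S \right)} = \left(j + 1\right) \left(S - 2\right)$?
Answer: $-68$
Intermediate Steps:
$B{\left(j,S \right)} = \left(1 + j\right) \left(-2 + S\right)$
$Y{\left(b,K \right)} = \frac{3}{4} - \frac{K}{4}$ ($Y{\left(b,K \right)} = \frac{5}{4} - \frac{K + 2}{4} = \frac{5}{4} - \frac{2 + K}{4} = \frac{5}{4} - \left(\frac{1}{2} + \frac{K}{4}\right) = \frac{3}{4} - \frac{K}{4}$)
$H{\left(n,O \right)} = 2 - O^{2}$ ($H{\left(n,O \right)} = \left(O + \left(-2 + O - 2 O + O O\right)\right) \left(-1\right) = \left(O + \left(-2 + O - 2 O + O^{2}\right)\right) \left(-1\right) = \left(O - \left(2 + O - O^{2}\right)\right) \left(-1\right) = \left(-2 + O^{2}\right) \left(-1\right) = 2 - O^{2}$)
$H{\left(1,6 \right)} \left(-4\right) Y{\left(-1,A{\left(5 \right)} \right)} = \left(2 - 6^{2}\right) \left(-4\right) \left(\frac{3}{4} - \frac{5}{4}\right) = \left(2 - 36\right) \left(-4\right) \left(\frac{3}{4} - \frac{5}{4}\right) = \left(2 - 36\right) \left(-4\right) \left(- \frac{1}{2}\right) = \left(-34\right) \left(-4\right) \left(- \frac{1}{2}\right) = 136 \left(- \frac{1}{2}\right) = -68$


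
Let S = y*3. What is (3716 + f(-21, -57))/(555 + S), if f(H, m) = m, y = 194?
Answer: 3659/1137 ≈ 3.2181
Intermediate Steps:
S = 582 (S = 194*3 = 582)
(3716 + f(-21, -57))/(555 + S) = (3716 - 57)/(555 + 582) = 3659/1137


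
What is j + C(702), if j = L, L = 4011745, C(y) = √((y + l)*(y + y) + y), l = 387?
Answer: 4011745 + 3*√169962 ≈ 4.0130e+6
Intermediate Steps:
C(y) = √(y + 2*y*(387 + y)) (C(y) = √((y + 387)*(y + y) + y) = √((387 + y)*(2*y) + y) = √(2*y*(387 + y) + y) = √(y + 2*y*(387 + y)))
j = 4011745
j + C(702) = 4011745 + √(702*(775 + 2*702)) = 4011745 + √(702*(775 + 1404)) = 4011745 + √(702*2179) = 4011745 + √1529658 = 4011745 + 3*√169962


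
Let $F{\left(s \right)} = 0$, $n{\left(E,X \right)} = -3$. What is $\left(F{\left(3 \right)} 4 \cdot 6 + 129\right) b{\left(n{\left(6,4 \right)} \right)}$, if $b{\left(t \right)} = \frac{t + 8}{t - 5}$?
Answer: $- \frac{645}{8} \approx -80.625$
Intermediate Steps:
$b{\left(t \right)} = \frac{8 + t}{-5 + t}$
$\left(F{\left(3 \right)} 4 \cdot 6 + 129\right) b{\left(n{\left(6,4 \right)} \right)} = \left(0 \cdot 4 \cdot 6 + 129\right) \frac{8 - 3}{-5 - 3} = \left(0 \cdot 6 + 129\right) \frac{1}{-8} \cdot 5 = \left(0 + 129\right) \left(\left(- \frac{1}{8}\right) 5\right) = 129 \left(- \frac{5}{8}\right) = - \frac{645}{8}$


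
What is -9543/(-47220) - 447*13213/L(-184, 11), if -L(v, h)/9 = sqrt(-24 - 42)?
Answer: 3181/15740 - 1968737*I*sqrt(66)/198 ≈ 0.2021 - 80778.0*I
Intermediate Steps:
L(v, h) = -9*I*sqrt(66) (L(v, h) = -9*sqrt(-24 - 42) = -9*I*sqrt(66))
-9543/(-47220) - 447*13213/L(-184, 11) = -9543/(-47220) - 447*13213*I*sqrt(66)/594 = -9543*(-1/47220) - 447*13213*I*sqrt(66)/594 = 3181/15740 - 447*13213*I*sqrt(66)/594 = 3181/15740 - 1968737*I*sqrt(66)/198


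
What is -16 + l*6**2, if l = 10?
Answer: 344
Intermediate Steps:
-16 + l*6**2 = -16 + 10*6**2 = -16 + 10*36 = -16 + 360 = 344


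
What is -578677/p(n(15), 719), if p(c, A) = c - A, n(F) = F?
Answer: 52607/64 ≈ 821.98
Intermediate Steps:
-578677/p(n(15), 719) = -578677/(15 - 1*719) = -578677/(15 - 719) = -578677/(-704) = -578677*(-1/704) = 52607/64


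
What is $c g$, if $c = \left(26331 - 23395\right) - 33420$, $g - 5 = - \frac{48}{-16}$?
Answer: $-243872$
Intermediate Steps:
$g = 8$ ($g = 5 - \frac{48}{-16} = 5 - -3 = 5 + 3 = 8$)
$c = -30484$ ($c = 2936 - 33420 = -30484$)
$c g = \left(-30484\right) 8 = -243872$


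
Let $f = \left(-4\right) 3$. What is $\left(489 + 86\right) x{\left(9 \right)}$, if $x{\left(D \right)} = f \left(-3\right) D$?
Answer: $186300$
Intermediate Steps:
$f = -12$
$x{\left(D \right)} = 36 D$ ($x{\left(D \right)} = \left(-12\right) \left(-3\right) D = 36 D$)
$\left(489 + 86\right) x{\left(9 \right)} = \left(489 + 86\right) 36 \cdot 9 = 575 \cdot 324 = 186300$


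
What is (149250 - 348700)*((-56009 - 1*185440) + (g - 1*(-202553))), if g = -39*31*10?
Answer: 10169157700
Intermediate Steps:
g = -12090 (g = -1209*10 = -12090)
(149250 - 348700)*((-56009 - 1*185440) + (g - 1*(-202553))) = (149250 - 348700)*((-56009 - 1*185440) + (-12090 - 1*(-202553))) = -199450*((-56009 - 185440) + (-12090 + 202553)) = -199450*(-241449 + 190463) = -199450*(-50986) = 10169157700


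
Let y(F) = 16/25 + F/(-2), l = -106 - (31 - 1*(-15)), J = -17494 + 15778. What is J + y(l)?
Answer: -40984/25 ≈ -1639.4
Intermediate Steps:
J = -1716
l = -152 (l = -106 - (31 + 15) = -106 - 1*46 = -106 - 46 = -152)
y(F) = 16/25 - F/2 (y(F) = 16*(1/25) + F*(-½) = 16/25 - F/2)
J + y(l) = -1716 + (16/25 - ½*(-152)) = -1716 + (16/25 + 76) = -1716 + 1916/25 = -40984/25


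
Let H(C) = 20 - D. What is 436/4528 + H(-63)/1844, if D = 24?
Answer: 49117/521852 ≈ 0.094121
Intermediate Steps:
H(C) = -4 (H(C) = 20 - 1*24 = 20 - 24 = -4)
436/4528 + H(-63)/1844 = 436/4528 - 4/1844 = 436*(1/4528) - 4*1/1844 = 109/1132 - 1/461 = 49117/521852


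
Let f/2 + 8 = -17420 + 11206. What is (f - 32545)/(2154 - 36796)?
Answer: 44989/34642 ≈ 1.2987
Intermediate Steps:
f = -12444 (f = -16 + 2*(-17420 + 11206) = -16 + 2*(-6214) = -16 - 12428 = -12444)
(f - 32545)/(2154 - 36796) = (-12444 - 32545)/(2154 - 36796) = -44989/(-34642) = -44989*(-1/34642) = 44989/34642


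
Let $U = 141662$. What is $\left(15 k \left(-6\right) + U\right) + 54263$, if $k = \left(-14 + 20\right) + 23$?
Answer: $193315$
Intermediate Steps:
$k = 29$ ($k = 6 + 23 = 29$)
$\left(15 k \left(-6\right) + U\right) + 54263 = \left(15 \cdot 29 \left(-6\right) + 141662\right) + 54263 = \left(435 \left(-6\right) + 141662\right) + 54263 = \left(-2610 + 141662\right) + 54263 = 139052 + 54263 = 193315$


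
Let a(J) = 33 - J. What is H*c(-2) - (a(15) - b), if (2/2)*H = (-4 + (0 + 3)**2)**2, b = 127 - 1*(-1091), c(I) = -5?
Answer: 1075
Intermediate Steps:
b = 1218 (b = 127 + 1091 = 1218)
H = 25 (H = (-4 + (0 + 3)**2)**2 = (-4 + 3**2)**2 = (-4 + 9)**2 = 5**2 = 25)
H*c(-2) - (a(15) - b) = 25*(-5) - ((33 - 1*15) - 1*1218) = -125 - ((33 - 15) - 1218) = -125 - (18 - 1218) = -125 - 1*(-1200) = -125 + 1200 = 1075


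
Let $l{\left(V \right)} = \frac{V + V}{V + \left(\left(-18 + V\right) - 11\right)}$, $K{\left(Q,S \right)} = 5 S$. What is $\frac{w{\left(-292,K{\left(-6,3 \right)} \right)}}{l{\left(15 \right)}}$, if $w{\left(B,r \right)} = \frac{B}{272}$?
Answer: $- \frac{73}{2040} \approx -0.035784$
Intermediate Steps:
$l{\left(V \right)} = \frac{2 V}{-29 + 2 V}$ ($l{\left(V \right)} = \frac{2 V}{V + \left(-29 + V\right)} = \frac{2 V}{-29 + 2 V}$)
$w{\left(B,r \right)} = \frac{B}{272}$ ($w{\left(B,r \right)} = B \frac{1}{272} = \frac{B}{272}$)
$\frac{w{\left(-292,K{\left(-6,3 \right)} \right)}}{l{\left(15 \right)}} = \frac{\frac{1}{272} \left(-292\right)}{2 \cdot 15 \frac{1}{-29 + 2 \cdot 15}} = - \frac{73}{68 \cdot 2 \cdot 15 \frac{1}{-29 + 30}} = - \frac{73}{68 \cdot 2 \cdot 15 \cdot 1^{-1}} = - \frac{73}{68 \cdot 2 \cdot 15 \cdot 1} = - \frac{73}{68 \cdot 30} = \left(- \frac{73}{68}\right) \frac{1}{30} = - \frac{73}{2040}$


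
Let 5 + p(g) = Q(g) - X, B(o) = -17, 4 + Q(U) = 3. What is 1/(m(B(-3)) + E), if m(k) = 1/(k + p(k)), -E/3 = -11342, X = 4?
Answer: 27/918701 ≈ 2.9389e-5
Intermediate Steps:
Q(U) = -1 (Q(U) = -4 + 3 = -1)
E = 34026 (E = -3*(-11342) = 34026)
p(g) = -10 (p(g) = -5 + (-1 - 1*4) = -5 + (-1 - 4) = -5 - 5 = -10)
m(k) = 1/(-10 + k) (m(k) = 1/(k - 10) = 1/(-10 + k))
1/(m(B(-3)) + E) = 1/(1/(-10 - 17) + 34026) = 1/(1/(-27) + 34026) = 1/(-1/27 + 34026) = 1/(918701/27) = 27/918701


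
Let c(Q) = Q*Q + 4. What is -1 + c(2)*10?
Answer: 79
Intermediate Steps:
c(Q) = 4 + Q² (c(Q) = Q² + 4 = 4 + Q²)
-1 + c(2)*10 = -1 + (4 + 2²)*10 = -1 + (4 + 4)*10 = -1 + 8*10 = -1 + 80 = 79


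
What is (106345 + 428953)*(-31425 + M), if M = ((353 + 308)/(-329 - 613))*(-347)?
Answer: -7861649526967/471 ≈ -1.6691e+10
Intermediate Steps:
M = 229367/942 (M = (661/(-942))*(-347) = (661*(-1/942))*(-347) = -661/942*(-347) = 229367/942 ≈ 243.49)
(106345 + 428953)*(-31425 + M) = (106345 + 428953)*(-31425 + 229367/942) = 535298*(-29372983/942) = -7861649526967/471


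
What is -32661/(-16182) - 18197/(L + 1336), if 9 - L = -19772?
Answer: 43915387/37968366 ≈ 1.1566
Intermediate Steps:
L = 19781 (L = 9 - 1*(-19772) = 9 + 19772 = 19781)
-32661/(-16182) - 18197/(L + 1336) = -32661/(-16182) - 18197/(19781 + 1336) = -32661*(-1/16182) - 18197/21117 = 3629/1798 - 18197*1/21117 = 3629/1798 - 18197/21117 = 43915387/37968366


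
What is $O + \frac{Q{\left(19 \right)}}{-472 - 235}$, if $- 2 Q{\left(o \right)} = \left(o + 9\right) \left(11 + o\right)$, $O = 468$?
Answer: $\frac{47328}{101} \approx 468.59$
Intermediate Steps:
$Q{\left(o \right)} = - \frac{\left(9 + o\right) \left(11 + o\right)}{2}$ ($Q{\left(o \right)} = - \frac{\left(o + 9\right) \left(11 + o\right)}{2} = - \frac{\left(9 + o\right) \left(11 + o\right)}{2}$)
$O + \frac{Q{\left(19 \right)}}{-472 - 235} = 468 + \frac{- \frac{99}{2} - 190 - \frac{19^{2}}{2}}{-472 - 235} = 468 + \frac{- \frac{99}{2} - 190 - \frac{361}{2}}{-707} = 468 + \left(- \frac{99}{2} - 190 - \frac{361}{2}\right) \left(- \frac{1}{707}\right) = 468 - - \frac{60}{101} = 468 + \frac{60}{101} = \frac{47328}{101}$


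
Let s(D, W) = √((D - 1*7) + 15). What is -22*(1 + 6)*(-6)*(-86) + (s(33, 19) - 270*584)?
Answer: -237144 + √41 ≈ -2.3714e+5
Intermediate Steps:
s(D, W) = √(8 + D) (s(D, W) = √((D - 7) + 15) = √((-7 + D) + 15) = √(8 + D))
-22*(1 + 6)*(-6)*(-86) + (s(33, 19) - 270*584) = -22*(1 + 6)*(-6)*(-86) + (√(8 + 33) - 270*584) = -154*(-6)*(-86) + (√41 - 157680) = -22*(-42)*(-86) + (-157680 + √41) = 924*(-86) + (-157680 + √41) = -79464 + (-157680 + √41) = -237144 + √41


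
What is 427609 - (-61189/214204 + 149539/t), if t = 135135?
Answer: 952133999934263/2226650580 ≈ 4.2761e+5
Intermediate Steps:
427609 - (-61189/214204 + 149539/t) = 427609 - (-61189/214204 + 149539/135135) = 427609 - (-61189*1/214204 + 149539*(1/135135)) = 427609 - (-61189/214204 + 11503/10395) = 427609 - 1*1827928957/2226650580 = 427609 - 1827928957/2226650580 = 952133999934263/2226650580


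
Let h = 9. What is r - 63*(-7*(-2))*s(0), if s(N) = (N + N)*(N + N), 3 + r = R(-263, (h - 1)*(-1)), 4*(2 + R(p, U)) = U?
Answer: -7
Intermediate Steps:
R(p, U) = -2 + U/4
r = -7 (r = -3 + (-2 + ((9 - 1)*(-1))/4) = -3 + (-2 + (8*(-1))/4) = -3 + (-2 + (1/4)*(-8)) = -3 + (-2 - 2) = -3 - 4 = -7)
s(N) = 4*N**2 (s(N) = (2*N)*(2*N) = 4*N**2)
r - 63*(-7*(-2))*s(0) = -7 - 63*(-7*(-2))*4*0**2 = -7 - 63*14*4*0 = -7 - 882*0 = -7 - 1*0 = -7 + 0 = -7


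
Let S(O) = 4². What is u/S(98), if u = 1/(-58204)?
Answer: -1/931264 ≈ -1.0738e-6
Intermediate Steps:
S(O) = 16
u = -1/58204 ≈ -1.7181e-5
u/S(98) = -1/58204/16 = -1/58204*1/16 = -1/931264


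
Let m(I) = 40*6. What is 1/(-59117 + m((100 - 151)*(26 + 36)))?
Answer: -1/58877 ≈ -1.6985e-5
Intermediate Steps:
m(I) = 240
1/(-59117 + m((100 - 151)*(26 + 36))) = 1/(-59117 + 240) = 1/(-58877) = -1/58877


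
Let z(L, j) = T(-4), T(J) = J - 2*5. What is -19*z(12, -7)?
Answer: 266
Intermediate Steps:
T(J) = -10 + J (T(J) = J - 10 = -10 + J)
z(L, j) = -14 (z(L, j) = -10 - 4 = -14)
-19*z(12, -7) = -19*(-14) = 266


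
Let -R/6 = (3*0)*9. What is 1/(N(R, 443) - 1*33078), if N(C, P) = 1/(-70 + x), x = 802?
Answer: -732/24213095 ≈ -3.0232e-5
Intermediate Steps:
R = 0 (R = -6*3*0*9 = -0*9 = -6*0 = 0)
N(C, P) = 1/732 (N(C, P) = 1/(-70 + 802) = 1/732)
1/(N(R, 443) - 1*33078) = 1/(1/732 - 1*33078) = 1/(1/732 - 33078) = 1/(-24213095/732) = -732/24213095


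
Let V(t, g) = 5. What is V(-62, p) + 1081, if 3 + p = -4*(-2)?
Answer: 1086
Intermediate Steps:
p = 5 (p = -3 - 4*(-2) = -3 + 8 = 5)
V(-62, p) + 1081 = 5 + 1081 = 1086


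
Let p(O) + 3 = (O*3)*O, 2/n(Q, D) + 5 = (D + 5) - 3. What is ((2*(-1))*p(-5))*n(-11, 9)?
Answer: -48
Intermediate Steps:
n(Q, D) = 2/(-3 + D) (n(Q, D) = 2/(-5 + ((D + 5) - 3)) = 2/(-5 + ((5 + D) - 3)) = 2/(-5 + (2 + D)) = 2/(-3 + D))
p(O) = -3 + 3*O² (p(O) = -3 + (O*3)*O = -3 + (3*O)*O = -3 + 3*O²)
((2*(-1))*p(-5))*n(-11, 9) = ((2*(-1))*(-3 + 3*(-5)²))*(2/(-3 + 9)) = (-2*(-3 + 3*25))*(2/6) = (-2*(-3 + 75))*(2*(⅙)) = -2*72*(⅓) = -144*⅓ = -48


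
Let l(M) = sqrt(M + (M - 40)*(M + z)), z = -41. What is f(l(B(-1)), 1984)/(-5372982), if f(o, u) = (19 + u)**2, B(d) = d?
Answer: -4012009/5372982 ≈ -0.74670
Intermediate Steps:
l(M) = sqrt(M + (-41 + M)*(-40 + M)) (l(M) = sqrt(M + (M - 40)*(M - 41)) = sqrt(M + (-40 + M)*(-41 + M)) = sqrt(M + (-41 + M)*(-40 + M)))
f(l(B(-1)), 1984)/(-5372982) = (19 + 1984)**2/(-5372982) = 2003**2*(-1/5372982) = 4012009*(-1/5372982) = -4012009/5372982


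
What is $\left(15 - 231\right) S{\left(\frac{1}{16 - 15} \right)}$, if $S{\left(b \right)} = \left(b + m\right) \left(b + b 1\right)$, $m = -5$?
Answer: $1728$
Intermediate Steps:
$S{\left(b \right)} = 2 b \left(-5 + b\right)$ ($S{\left(b \right)} = \left(b - 5\right) \left(b + b 1\right) = \left(-5 + b\right) \left(b + b\right) = \left(-5 + b\right) 2 b = 2 b \left(-5 + b\right)$)
$\left(15 - 231\right) S{\left(\frac{1}{16 - 15} \right)} = \left(15 - 231\right) \frac{2 \left(-5 + \frac{1}{16 - 15}\right)}{16 - 15} = - 216 \frac{2 \left(-5 + 1^{-1}\right)}{1} = - 216 \cdot 2 \cdot 1 \left(-5 + 1\right) = - 216 \cdot 2 \cdot 1 \left(-4\right) = \left(-216\right) \left(-8\right) = 1728$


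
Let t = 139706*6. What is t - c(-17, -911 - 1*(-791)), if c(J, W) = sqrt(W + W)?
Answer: 838236 - 4*I*sqrt(15) ≈ 8.3824e+5 - 15.492*I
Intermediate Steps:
c(J, W) = sqrt(2)*sqrt(W) (c(J, W) = sqrt(2*W) = sqrt(2)*sqrt(W))
t = 838236
t - c(-17, -911 - 1*(-791)) = 838236 - sqrt(2)*sqrt(-911 - 1*(-791)) = 838236 - sqrt(2)*sqrt(-911 + 791) = 838236 - sqrt(2)*sqrt(-120) = 838236 - sqrt(2)*2*I*sqrt(30) = 838236 - 4*I*sqrt(15)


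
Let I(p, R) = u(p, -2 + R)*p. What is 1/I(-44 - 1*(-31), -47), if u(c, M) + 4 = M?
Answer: 1/689 ≈ 0.0014514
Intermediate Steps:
u(c, M) = -4 + M
I(p, R) = p*(-6 + R) (I(p, R) = (-4 + (-2 + R))*p = (-6 + R)*p = p*(-6 + R))
1/I(-44 - 1*(-31), -47) = 1/((-44 - 1*(-31))*(-6 - 47)) = 1/((-44 + 31)*(-53)) = 1/(-13*(-53)) = 1/689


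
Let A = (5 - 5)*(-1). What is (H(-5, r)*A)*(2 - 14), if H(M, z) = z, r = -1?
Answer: 0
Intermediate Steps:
A = 0 (A = 0*(-1) = 0)
(H(-5, r)*A)*(2 - 14) = (-1*0)*(2 - 14) = 0*(-12) = 0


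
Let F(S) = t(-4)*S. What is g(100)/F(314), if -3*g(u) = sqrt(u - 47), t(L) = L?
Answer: sqrt(53)/3768 ≈ 0.0019321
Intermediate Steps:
g(u) = -sqrt(-47 + u)/3 (g(u) = -sqrt(u - 47)/3 = -sqrt(-47 + u)/3)
F(S) = -4*S
g(100)/F(314) = (-sqrt(-47 + 100)/3)/((-4*314)) = -sqrt(53)/3/(-1256) = -sqrt(53)/3*(-1/1256) = sqrt(53)/3768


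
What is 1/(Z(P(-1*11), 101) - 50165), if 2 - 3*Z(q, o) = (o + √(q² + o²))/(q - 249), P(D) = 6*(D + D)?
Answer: -21845675892/1095871836958733 - 1905*√1105/1095871836958733 ≈ -1.9935e-5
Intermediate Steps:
P(D) = 12*D (P(D) = 6*(2*D) = 12*D)
Z(q, o) = ⅔ - (o + √(o² + q²))/(3*(-249 + q)) (Z(q, o) = ⅔ - (o + √(q² + o²))/(3*(q - 249)) = ⅔ - (o + √(o² + q²))/(3*(-249 + q)))
1/(Z(P(-1*11), 101) - 50165) = 1/((-498 - 1*101 - √(101² + (12*(-1*11))²) + 2*(12*(-1*11)))/(3*(-249 + 12*(-1*11))) - 50165) = 1/((-498 - 101 - √(10201 + (12*(-11))²) + 2*(12*(-11)))/(3*(-249 + 12*(-11))) - 50165) = 1/((-498 - 101 - √(10201 + (-132)²) + 2*(-132))/(3*(-249 - 132)) - 50165) = 1/((⅓)*(-498 - 101 - √(10201 + 17424) - 264)/(-381) - 50165) = 1/((⅓)*(-1/381)*(-498 - 101 - √27625 - 264) - 50165) = 1/((⅓)*(-1/381)*(-498 - 101 - 5*√1105 - 264) - 50165) = 1/((⅓)*(-1/381)*(-863 - 5*√1105) - 50165) = 1/((863/1143 + 5*√1105/1143) - 50165) = 1/(-57337732/1143 + 5*√1105/1143)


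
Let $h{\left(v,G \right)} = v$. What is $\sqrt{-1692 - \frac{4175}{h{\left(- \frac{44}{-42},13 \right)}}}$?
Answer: $\frac{i \sqrt{2747778}}{22} \approx 75.347 i$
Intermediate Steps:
$\sqrt{-1692 - \frac{4175}{h{\left(- \frac{44}{-42},13 \right)}}} = \sqrt{-1692 - \frac{4175}{\left(-44\right) \frac{1}{-42}}} = \sqrt{-1692 - \frac{4175}{\left(-44\right) \left(- \frac{1}{42}\right)}} = \sqrt{-1692 - \frac{4175}{\frac{22}{21}}} = \sqrt{-1692 - \frac{87675}{22}} = \sqrt{- \frac{124899}{22}} = \frac{i \sqrt{2747778}}{22}$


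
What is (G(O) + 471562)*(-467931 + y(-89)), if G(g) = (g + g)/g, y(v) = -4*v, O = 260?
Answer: -220491537300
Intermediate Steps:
y(v) = -4*v
G(g) = 2 (G(g) = (2*g)/g = 2)
(G(O) + 471562)*(-467931 + y(-89)) = (2 + 471562)*(-467931 - 4*(-89)) = 471564*(-467931 + 356) = 471564*(-467575) = -220491537300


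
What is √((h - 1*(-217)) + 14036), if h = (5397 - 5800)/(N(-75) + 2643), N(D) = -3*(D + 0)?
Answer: √29308953117/1434 ≈ 119.39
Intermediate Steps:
N(D) = -3*D
h = -403/2868 (h = (5397 - 5800)/(-3*(-75) + 2643) = -403/(225 + 2643) = -403/2868 ≈ -0.14052)
√((h - 1*(-217)) + 14036) = √((-403/2868 - 1*(-217)) + 14036) = √((-403/2868 + 217) + 14036) = √(621953/2868 + 14036) = √(40877201/2868) = √29308953117/1434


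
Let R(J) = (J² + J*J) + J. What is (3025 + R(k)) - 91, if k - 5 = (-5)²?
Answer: 4764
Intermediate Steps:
k = 30 (k = 5 + (-5)² = 5 + 25 = 30)
R(J) = J + 2*J² (R(J) = (J² + J²) + J = 2*J² + J = J + 2*J²)
(3025 + R(k)) - 91 = (3025 + 30*(1 + 2*30)) - 91 = (3025 + 30*(1 + 60)) - 91 = (3025 + 30*61) - 91 = (3025 + 1830) - 91 = 4855 - 91 = 4764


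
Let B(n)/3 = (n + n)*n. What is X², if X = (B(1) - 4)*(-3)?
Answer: 36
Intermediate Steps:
B(n) = 6*n² (B(n) = 3*((n + n)*n) = 3*((2*n)*n) = 3*(2*n²) = 6*n²)
X = -6 (X = (6*1² - 4)*(-3) = (6*1 - 4)*(-3) = (6 - 4)*(-3) = 2*(-3) = -6)
X² = (-6)² = 36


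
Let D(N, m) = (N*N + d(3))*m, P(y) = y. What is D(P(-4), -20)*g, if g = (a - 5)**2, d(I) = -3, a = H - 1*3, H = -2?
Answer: -26000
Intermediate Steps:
a = -5 (a = -2 - 1*3 = -2 - 3 = -5)
D(N, m) = m*(-3 + N**2) (D(N, m) = (N*N - 3)*m = (N**2 - 3)*m = (-3 + N**2)*m = m*(-3 + N**2))
g = 100 (g = (-5 - 5)**2 = (-10)**2 = 100)
D(P(-4), -20)*g = -20*(-3 + (-4)**2)*100 = -20*(-3 + 16)*100 = -20*13*100 = -260*100 = -26000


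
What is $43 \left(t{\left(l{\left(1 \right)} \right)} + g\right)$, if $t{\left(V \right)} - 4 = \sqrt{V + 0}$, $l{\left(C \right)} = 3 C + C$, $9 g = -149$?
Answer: $- \frac{4085}{9} \approx -453.89$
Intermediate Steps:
$g = - \frac{149}{9}$ ($g = \frac{1}{9} \left(-149\right) = - \frac{149}{9} \approx -16.556$)
$l{\left(C \right)} = 4 C$
$t{\left(V \right)} = 4 + \sqrt{V}$ ($t{\left(V \right)} = 4 + \sqrt{V + 0} = 4 + \sqrt{V}$)
$43 \left(t{\left(l{\left(1 \right)} \right)} + g\right) = 43 \left(\left(4 + \sqrt{4 \cdot 1}\right) - \frac{149}{9}\right) = 43 \left(\left(4 + \sqrt{4}\right) - \frac{149}{9}\right) = 43 \left(\left(4 + 2\right) - \frac{149}{9}\right) = 43 \left(6 - \frac{149}{9}\right) = 43 \left(- \frac{95}{9}\right) = - \frac{4085}{9}$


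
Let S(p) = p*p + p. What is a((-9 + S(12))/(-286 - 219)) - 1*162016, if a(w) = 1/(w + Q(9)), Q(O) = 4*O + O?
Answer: -3657996743/22578 ≈ -1.6202e+5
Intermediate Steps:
S(p) = p + p² (S(p) = p² + p = p + p²)
Q(O) = 5*O
a(w) = 1/(45 + w) (a(w) = 1/(w + 5*9) = 1/(w + 45) = 1/(45 + w))
a((-9 + S(12))/(-286 - 219)) - 1*162016 = 1/(45 + (-9 + 12*(1 + 12))/(-286 - 219)) - 1*162016 = 1/(45 + (-9 + 12*13)/(-505)) - 162016 = 1/(45 + (-9 + 156)*(-1/505)) - 162016 = 1/(45 + 147*(-1/505)) - 162016 = 1/(45 - 147/505) - 162016 = 1/(22578/505) - 162016 = 505/22578 - 162016 = -3657996743/22578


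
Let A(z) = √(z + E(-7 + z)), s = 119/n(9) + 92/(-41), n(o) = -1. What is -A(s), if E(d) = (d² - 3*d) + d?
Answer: -3*√3097101/41 ≈ -128.77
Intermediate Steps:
E(d) = d² - 2*d
s = -4971/41 (s = 119/(-1) + 92/(-41) = 119*(-1) + 92*(-1/41) = -119 - 92/41 = -4971/41 ≈ -121.24)
A(z) = √(z + (-9 + z)*(-7 + z)) (A(z) = √(z + (-7 + z)*(-2 + (-7 + z))) = √(z + (-7 + z)*(-9 + z)) = √(z + (-9 + z)*(-7 + z)))
-A(s) = -√(-4971/41 + (-9 - 4971/41)*(-7 - 4971/41)) = -√(-4971/41 - 5340/41*(-5258/41)) = -√(-4971/41 + 28077720/1681) = -√(27873909/1681) = -3*√3097101/41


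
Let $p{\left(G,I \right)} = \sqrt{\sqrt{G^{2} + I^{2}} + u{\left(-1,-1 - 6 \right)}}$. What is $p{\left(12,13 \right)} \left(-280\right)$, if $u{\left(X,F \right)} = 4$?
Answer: $- 280 \sqrt{4 + \sqrt{313}} \approx -1304.1$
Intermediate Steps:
$p{\left(G,I \right)} = \sqrt{4 + \sqrt{G^{2} + I^{2}}}$ ($p{\left(G,I \right)} = \sqrt{\sqrt{G^{2} + I^{2}} + 4} = \sqrt{4 + \sqrt{G^{2} + I^{2}}}$)
$p{\left(12,13 \right)} \left(-280\right) = \sqrt{4 + \sqrt{12^{2} + 13^{2}}} \left(-280\right) = \sqrt{4 + \sqrt{144 + 169}} \left(-280\right) = \sqrt{4 + \sqrt{313}} \left(-280\right) = - 280 \sqrt{4 + \sqrt{313}}$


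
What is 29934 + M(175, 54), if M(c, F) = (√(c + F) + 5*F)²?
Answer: 103063 + 540*√229 ≈ 1.1123e+5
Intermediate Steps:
M(c, F) = (√(F + c) + 5*F)²
29934 + M(175, 54) = 29934 + (√(54 + 175) + 5*54)² = 29934 + (√229 + 270)² = 29934 + (270 + √229)²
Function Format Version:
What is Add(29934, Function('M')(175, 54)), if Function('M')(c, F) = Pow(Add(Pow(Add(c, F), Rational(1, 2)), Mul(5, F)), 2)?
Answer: Add(103063, Mul(540, Pow(229, Rational(1, 2)))) ≈ 1.1123e+5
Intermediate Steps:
Function('M')(c, F) = Pow(Add(Pow(Add(F, c), Rational(1, 2)), Mul(5, F)), 2)
Add(29934, Function('M')(175, 54)) = Add(29934, Pow(Add(Pow(Add(54, 175), Rational(1, 2)), Mul(5, 54)), 2)) = Add(29934, Pow(Add(Pow(229, Rational(1, 2)), 270), 2)) = Add(29934, Pow(Add(270, Pow(229, Rational(1, 2))), 2))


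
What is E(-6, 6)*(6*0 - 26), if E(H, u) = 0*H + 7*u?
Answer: -1092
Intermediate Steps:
E(H, u) = 7*u (E(H, u) = 0 + 7*u = 7*u)
E(-6, 6)*(6*0 - 26) = (7*6)*(6*0 - 26) = 42*(0 - 26) = 42*(-26) = -1092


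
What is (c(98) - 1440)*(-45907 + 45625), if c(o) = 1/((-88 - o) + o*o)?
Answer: 1912230579/4709 ≈ 4.0608e+5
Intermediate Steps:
c(o) = 1/(-88 + o**2 - o) (c(o) = 1/((-88 - o) + o**2) = 1/(-88 + o**2 - o))
(c(98) - 1440)*(-45907 + 45625) = (1/(-88 + 98**2 - 1*98) - 1440)*(-45907 + 45625) = (1/(-88 + 9604 - 98) - 1440)*(-282) = (1/9418 - 1440)*(-282) = -13561919/9418*(-282) = 1912230579/4709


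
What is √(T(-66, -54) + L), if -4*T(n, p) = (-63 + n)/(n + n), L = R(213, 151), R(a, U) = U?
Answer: 13*√1727/44 ≈ 12.278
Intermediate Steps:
L = 151
T(n, p) = -(-63 + n)/(8*n) (T(n, p) = -(-63 + n)/(4*(n + n)) = -(-63 + n)/(4*(2*n)) = -(-63 + n)*1/(2*n)/4 = -(-63 + n)/(8*n))
√(T(-66, -54) + L) = √((⅛)*(63 - 1*(-66))/(-66) + 151) = √((⅛)*(-1/66)*(63 + 66) + 151) = √((⅛)*(-1/66)*129 + 151) = √(-43/176 + 151) = √(26533/176) = 13*√1727/44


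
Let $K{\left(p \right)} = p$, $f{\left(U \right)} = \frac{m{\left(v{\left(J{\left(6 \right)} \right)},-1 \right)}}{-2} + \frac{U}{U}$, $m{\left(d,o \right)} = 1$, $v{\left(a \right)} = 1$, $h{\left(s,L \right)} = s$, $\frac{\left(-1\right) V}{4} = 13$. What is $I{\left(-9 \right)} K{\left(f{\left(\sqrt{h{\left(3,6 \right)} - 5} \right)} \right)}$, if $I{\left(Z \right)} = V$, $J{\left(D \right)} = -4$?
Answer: $-26$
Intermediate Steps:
$V = -52$ ($V = \left(-4\right) 13 = -52$)
$I{\left(Z \right)} = -52$
$f{\left(U \right)} = \frac{1}{2}$ ($f{\left(U \right)} = 1 \frac{1}{-2} + \frac{U}{U} = 1 \left(- \frac{1}{2}\right) + 1 = - \frac{1}{2} + 1 = \frac{1}{2}$)
$I{\left(-9 \right)} K{\left(f{\left(\sqrt{h{\left(3,6 \right)} - 5} \right)} \right)} = \left(-52\right) \frac{1}{2} = -26$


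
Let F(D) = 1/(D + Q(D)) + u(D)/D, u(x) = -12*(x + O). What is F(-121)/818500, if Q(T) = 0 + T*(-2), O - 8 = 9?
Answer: -1247/99038500 ≈ -1.2591e-5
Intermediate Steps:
O = 17 (O = 8 + 9 = 17)
u(x) = -204 - 12*x (u(x) = -12*(x + 17) = -12*(17 + x) = -204 - 12*x)
Q(T) = -2*T (Q(T) = 0 - 2*T = -2*T)
F(D) = -1/D + (-204 - 12*D)/D (F(D) = 1/(D - 2*D) + (-204 - 12*D)/D = 1/(-D) + (-204 - 12*D)/D = -1/D + (-204 - 12*D)/D)
F(-121)/818500 = (-12 - 205/(-121))/818500 = (-12 - 205*(-1/121))*(1/818500) = (-12 + 205/121)*(1/818500) = -1247/121*1/818500 = -1247/99038500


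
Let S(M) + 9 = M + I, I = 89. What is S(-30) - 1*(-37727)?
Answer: 37777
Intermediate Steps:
S(M) = 80 + M (S(M) = -9 + (M + 89) = -9 + (89 + M) = 80 + M)
S(-30) - 1*(-37727) = (80 - 30) - 1*(-37727) = 50 + 37727 = 37777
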